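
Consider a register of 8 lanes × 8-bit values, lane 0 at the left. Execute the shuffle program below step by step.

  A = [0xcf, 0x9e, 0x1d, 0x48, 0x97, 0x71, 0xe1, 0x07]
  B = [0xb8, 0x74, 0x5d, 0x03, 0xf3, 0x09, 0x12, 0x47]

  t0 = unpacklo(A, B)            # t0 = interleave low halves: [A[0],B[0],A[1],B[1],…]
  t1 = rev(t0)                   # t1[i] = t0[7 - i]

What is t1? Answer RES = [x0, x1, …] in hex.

t0 = [0xcf, 0xb8, 0x9e, 0x74, 0x1d, 0x5d, 0x48, 0x03]
t1 = [0x03, 0x48, 0x5d, 0x1d, 0x74, 0x9e, 0xb8, 0xcf]

RES = [0x03, 0x48, 0x5d, 0x1d, 0x74, 0x9e, 0xb8, 0xcf]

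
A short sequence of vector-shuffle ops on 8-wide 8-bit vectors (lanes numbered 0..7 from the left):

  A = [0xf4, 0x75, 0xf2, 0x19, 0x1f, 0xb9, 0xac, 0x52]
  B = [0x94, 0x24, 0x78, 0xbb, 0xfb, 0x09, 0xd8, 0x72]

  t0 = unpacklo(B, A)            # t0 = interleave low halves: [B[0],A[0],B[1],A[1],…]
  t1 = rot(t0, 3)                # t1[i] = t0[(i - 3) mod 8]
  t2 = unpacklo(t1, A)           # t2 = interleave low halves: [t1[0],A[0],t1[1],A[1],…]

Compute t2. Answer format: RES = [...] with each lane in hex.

RES = [0xf2, 0xf4, 0xbb, 0x75, 0x19, 0xf2, 0x94, 0x19]

→ t0 |94|f4|24|75|78|f2|bb|19|
→ t1 |f2|bb|19|94|f4|24|75|78|
→ t2 |f2|f4|bb|75|19|f2|94|19|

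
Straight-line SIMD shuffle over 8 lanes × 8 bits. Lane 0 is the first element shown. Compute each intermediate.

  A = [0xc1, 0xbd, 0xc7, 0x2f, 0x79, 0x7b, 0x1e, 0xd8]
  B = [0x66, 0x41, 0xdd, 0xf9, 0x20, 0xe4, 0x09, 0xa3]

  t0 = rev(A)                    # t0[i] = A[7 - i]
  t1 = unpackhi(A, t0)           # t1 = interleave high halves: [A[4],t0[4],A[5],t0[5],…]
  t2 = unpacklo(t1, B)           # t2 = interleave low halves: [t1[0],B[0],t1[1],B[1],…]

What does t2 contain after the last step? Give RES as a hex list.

RES = [0x79, 0x66, 0x2f, 0x41, 0x7b, 0xdd, 0xc7, 0xf9]

t0 = [0xd8, 0x1e, 0x7b, 0x79, 0x2f, 0xc7, 0xbd, 0xc1]
t1 = [0x79, 0x2f, 0x7b, 0xc7, 0x1e, 0xbd, 0xd8, 0xc1]
t2 = [0x79, 0x66, 0x2f, 0x41, 0x7b, 0xdd, 0xc7, 0xf9]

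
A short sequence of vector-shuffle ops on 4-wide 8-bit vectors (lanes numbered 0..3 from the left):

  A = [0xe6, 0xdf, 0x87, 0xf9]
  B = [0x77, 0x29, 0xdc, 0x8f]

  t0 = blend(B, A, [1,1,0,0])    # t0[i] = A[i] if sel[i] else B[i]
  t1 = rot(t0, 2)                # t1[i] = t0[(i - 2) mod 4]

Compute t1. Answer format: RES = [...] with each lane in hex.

→ t0 |e6|df|dc|8f|
→ t1 |dc|8f|e6|df|

RES = [ 0xdc  0x8f  0xe6  0xdf ]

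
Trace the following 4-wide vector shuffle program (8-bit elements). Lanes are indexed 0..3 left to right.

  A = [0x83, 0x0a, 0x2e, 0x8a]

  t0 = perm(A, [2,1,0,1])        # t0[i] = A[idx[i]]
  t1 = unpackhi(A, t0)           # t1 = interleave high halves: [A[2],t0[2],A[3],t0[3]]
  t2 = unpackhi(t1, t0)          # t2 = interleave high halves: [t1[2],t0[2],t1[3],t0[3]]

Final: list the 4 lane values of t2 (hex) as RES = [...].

RES = [0x8a, 0x83, 0x0a, 0x0a]

→ t0 |2e|0a|83|0a|
→ t1 |2e|83|8a|0a|
→ t2 |8a|83|0a|0a|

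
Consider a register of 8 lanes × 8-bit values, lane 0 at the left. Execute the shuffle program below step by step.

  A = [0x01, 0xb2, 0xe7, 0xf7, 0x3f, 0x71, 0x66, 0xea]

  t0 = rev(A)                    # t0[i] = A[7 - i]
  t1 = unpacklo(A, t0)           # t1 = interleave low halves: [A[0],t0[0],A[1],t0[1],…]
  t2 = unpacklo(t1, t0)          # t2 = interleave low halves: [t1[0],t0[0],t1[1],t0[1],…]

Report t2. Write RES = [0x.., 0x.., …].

RES = [0x01, 0xea, 0xea, 0x66, 0xb2, 0x71, 0x66, 0x3f]

t0 = [0xea, 0x66, 0x71, 0x3f, 0xf7, 0xe7, 0xb2, 0x01]
t1 = [0x01, 0xea, 0xb2, 0x66, 0xe7, 0x71, 0xf7, 0x3f]
t2 = [0x01, 0xea, 0xea, 0x66, 0xb2, 0x71, 0x66, 0x3f]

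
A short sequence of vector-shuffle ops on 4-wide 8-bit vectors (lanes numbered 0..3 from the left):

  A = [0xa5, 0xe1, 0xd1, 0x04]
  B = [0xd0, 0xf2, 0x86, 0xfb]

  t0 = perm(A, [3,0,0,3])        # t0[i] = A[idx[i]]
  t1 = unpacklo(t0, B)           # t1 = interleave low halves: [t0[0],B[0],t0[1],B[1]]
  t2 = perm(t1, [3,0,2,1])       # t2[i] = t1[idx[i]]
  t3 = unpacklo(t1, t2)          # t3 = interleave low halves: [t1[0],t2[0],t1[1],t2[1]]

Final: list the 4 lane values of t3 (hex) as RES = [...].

RES = [0x04, 0xf2, 0xd0, 0x04]

  t0: 04 a5 a5 04
  t1: 04 d0 a5 f2
  t2: f2 04 a5 d0
  t3: 04 f2 d0 04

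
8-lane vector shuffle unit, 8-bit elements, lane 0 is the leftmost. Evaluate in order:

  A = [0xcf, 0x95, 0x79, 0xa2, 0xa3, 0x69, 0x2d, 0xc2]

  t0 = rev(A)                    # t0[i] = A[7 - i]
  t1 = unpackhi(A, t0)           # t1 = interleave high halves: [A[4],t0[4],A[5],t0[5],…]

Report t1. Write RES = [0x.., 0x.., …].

  t0: c2 2d 69 a3 a2 79 95 cf
  t1: a3 a2 69 79 2d 95 c2 cf

RES = [0xa3, 0xa2, 0x69, 0x79, 0x2d, 0x95, 0xc2, 0xcf]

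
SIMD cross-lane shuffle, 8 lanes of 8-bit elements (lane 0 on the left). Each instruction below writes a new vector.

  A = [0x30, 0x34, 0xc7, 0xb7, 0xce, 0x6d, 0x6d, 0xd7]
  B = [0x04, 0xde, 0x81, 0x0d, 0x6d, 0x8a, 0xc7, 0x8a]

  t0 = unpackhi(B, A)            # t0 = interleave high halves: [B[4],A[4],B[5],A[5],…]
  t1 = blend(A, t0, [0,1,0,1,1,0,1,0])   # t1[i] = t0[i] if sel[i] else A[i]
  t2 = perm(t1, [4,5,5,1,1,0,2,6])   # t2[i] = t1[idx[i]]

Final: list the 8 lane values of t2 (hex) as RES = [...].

RES = [0xc7, 0x6d, 0x6d, 0xce, 0xce, 0x30, 0xc7, 0x8a]

  t0: 6d ce 8a 6d c7 6d 8a d7
  t1: 30 ce c7 6d c7 6d 8a d7
  t2: c7 6d 6d ce ce 30 c7 8a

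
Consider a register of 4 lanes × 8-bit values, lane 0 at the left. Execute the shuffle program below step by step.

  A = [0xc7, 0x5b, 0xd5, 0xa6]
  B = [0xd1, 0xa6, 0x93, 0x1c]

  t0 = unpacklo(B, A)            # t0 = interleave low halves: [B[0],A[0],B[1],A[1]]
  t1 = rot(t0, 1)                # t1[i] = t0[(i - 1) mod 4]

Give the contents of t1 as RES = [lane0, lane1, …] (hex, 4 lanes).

t0 = [0xd1, 0xc7, 0xa6, 0x5b]
t1 = [0x5b, 0xd1, 0xc7, 0xa6]

RES = [0x5b, 0xd1, 0xc7, 0xa6]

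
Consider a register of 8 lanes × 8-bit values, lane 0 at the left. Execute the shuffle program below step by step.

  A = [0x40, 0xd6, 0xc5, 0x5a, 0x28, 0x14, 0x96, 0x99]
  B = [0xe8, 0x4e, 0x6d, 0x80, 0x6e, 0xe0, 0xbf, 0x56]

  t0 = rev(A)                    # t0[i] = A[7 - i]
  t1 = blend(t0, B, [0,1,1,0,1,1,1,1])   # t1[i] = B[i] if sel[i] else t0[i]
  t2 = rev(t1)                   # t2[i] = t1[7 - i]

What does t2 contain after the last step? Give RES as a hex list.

  t0: 99 96 14 28 5a c5 d6 40
  t1: 99 4e 6d 28 6e e0 bf 56
  t2: 56 bf e0 6e 28 6d 4e 99

RES = [ 0x56  0xbf  0xe0  0x6e  0x28  0x6d  0x4e  0x99 ]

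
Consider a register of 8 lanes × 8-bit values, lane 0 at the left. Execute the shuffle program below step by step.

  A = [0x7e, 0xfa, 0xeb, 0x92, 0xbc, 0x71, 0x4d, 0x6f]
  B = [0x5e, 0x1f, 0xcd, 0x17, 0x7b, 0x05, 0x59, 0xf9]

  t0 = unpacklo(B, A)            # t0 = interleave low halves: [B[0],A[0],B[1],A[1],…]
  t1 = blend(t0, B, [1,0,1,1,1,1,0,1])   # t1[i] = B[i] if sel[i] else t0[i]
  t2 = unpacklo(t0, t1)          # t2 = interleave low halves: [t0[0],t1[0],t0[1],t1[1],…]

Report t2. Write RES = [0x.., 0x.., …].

RES = [ 0x5e  0x5e  0x7e  0x7e  0x1f  0xcd  0xfa  0x17 ]

t0 = [0x5e, 0x7e, 0x1f, 0xfa, 0xcd, 0xeb, 0x17, 0x92]
t1 = [0x5e, 0x7e, 0xcd, 0x17, 0x7b, 0x05, 0x17, 0xf9]
t2 = [0x5e, 0x5e, 0x7e, 0x7e, 0x1f, 0xcd, 0xfa, 0x17]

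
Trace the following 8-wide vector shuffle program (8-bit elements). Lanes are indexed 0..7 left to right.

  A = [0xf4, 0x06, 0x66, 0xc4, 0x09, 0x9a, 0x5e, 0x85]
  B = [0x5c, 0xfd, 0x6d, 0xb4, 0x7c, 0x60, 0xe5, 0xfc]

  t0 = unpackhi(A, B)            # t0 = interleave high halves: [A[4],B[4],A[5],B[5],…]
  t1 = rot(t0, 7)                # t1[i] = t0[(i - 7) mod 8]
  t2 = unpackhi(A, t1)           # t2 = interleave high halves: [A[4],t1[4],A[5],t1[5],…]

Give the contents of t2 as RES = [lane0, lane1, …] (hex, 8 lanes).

RES = [0x09, 0xe5, 0x9a, 0x85, 0x5e, 0xfc, 0x85, 0x09]

  t0: 09 7c 9a 60 5e e5 85 fc
  t1: 7c 9a 60 5e e5 85 fc 09
  t2: 09 e5 9a 85 5e fc 85 09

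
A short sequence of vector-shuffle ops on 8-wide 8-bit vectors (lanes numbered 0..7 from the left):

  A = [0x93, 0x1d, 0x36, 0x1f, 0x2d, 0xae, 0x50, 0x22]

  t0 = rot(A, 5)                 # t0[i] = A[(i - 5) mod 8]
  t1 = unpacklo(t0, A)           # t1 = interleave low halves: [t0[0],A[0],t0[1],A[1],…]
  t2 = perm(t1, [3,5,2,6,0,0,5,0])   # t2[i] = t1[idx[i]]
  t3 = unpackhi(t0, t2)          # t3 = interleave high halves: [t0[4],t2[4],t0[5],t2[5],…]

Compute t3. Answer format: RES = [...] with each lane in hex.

→ t0 |1f|2d|ae|50|22|93|1d|36|
→ t1 |1f|93|2d|1d|ae|36|50|1f|
→ t2 |1d|36|2d|50|1f|1f|36|1f|
→ t3 |22|1f|93|1f|1d|36|36|1f|

RES = [ 0x22  0x1f  0x93  0x1f  0x1d  0x36  0x36  0x1f ]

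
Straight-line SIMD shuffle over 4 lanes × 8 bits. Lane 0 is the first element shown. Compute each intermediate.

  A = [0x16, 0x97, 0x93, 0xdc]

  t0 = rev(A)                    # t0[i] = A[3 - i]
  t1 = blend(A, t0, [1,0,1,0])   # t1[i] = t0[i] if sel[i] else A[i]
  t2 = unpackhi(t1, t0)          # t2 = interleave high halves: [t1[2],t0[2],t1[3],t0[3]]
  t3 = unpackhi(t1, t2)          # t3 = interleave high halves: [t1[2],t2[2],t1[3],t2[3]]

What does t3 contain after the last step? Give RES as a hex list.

RES = [0x97, 0xdc, 0xdc, 0x16]

  t0: dc 93 97 16
  t1: dc 97 97 dc
  t2: 97 97 dc 16
  t3: 97 dc dc 16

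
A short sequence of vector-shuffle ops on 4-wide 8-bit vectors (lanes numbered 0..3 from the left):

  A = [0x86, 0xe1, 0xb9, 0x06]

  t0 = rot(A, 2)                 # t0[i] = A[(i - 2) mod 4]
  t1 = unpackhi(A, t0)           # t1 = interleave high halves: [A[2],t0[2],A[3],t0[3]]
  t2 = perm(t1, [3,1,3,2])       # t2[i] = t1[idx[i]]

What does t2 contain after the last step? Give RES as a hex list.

t0 = [0xb9, 0x06, 0x86, 0xe1]
t1 = [0xb9, 0x86, 0x06, 0xe1]
t2 = [0xe1, 0x86, 0xe1, 0x06]

RES = [ 0xe1  0x86  0xe1  0x06 ]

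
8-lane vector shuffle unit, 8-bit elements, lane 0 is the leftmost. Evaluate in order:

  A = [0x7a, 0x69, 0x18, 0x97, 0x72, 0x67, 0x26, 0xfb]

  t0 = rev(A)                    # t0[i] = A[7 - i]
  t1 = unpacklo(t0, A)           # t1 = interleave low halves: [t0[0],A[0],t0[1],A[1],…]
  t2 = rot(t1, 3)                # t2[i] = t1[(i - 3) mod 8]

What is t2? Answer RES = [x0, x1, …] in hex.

RES = [ 0x18  0x72  0x97  0xfb  0x7a  0x26  0x69  0x67 ]

  t0: fb 26 67 72 97 18 69 7a
  t1: fb 7a 26 69 67 18 72 97
  t2: 18 72 97 fb 7a 26 69 67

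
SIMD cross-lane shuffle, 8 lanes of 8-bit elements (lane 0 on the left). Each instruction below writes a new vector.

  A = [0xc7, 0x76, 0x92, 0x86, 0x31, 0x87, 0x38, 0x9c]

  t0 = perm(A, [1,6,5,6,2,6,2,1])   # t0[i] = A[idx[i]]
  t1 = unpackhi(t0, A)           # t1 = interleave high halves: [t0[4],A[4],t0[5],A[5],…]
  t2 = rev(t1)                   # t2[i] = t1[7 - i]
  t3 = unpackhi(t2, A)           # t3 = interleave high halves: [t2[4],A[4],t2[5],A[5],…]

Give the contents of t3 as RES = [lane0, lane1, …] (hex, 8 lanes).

RES = [0x87, 0x31, 0x38, 0x87, 0x31, 0x38, 0x92, 0x9c]

t0 = [0x76, 0x38, 0x87, 0x38, 0x92, 0x38, 0x92, 0x76]
t1 = [0x92, 0x31, 0x38, 0x87, 0x92, 0x38, 0x76, 0x9c]
t2 = [0x9c, 0x76, 0x38, 0x92, 0x87, 0x38, 0x31, 0x92]
t3 = [0x87, 0x31, 0x38, 0x87, 0x31, 0x38, 0x92, 0x9c]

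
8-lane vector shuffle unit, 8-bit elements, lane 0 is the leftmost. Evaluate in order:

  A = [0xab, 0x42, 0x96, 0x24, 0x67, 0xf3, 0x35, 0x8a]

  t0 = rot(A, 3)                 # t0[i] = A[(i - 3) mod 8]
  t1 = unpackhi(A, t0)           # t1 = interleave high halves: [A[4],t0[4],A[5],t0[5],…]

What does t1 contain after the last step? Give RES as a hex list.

RES = [0x67, 0x42, 0xf3, 0x96, 0x35, 0x24, 0x8a, 0x67]

→ t0 |f3|35|8a|ab|42|96|24|67|
→ t1 |67|42|f3|96|35|24|8a|67|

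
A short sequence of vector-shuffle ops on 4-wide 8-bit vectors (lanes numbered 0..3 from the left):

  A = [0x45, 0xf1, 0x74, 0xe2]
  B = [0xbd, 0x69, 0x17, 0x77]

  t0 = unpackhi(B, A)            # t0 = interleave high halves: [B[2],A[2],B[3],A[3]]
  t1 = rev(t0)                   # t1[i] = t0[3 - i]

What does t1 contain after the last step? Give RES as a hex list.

RES = [0xe2, 0x77, 0x74, 0x17]

  t0: 17 74 77 e2
  t1: e2 77 74 17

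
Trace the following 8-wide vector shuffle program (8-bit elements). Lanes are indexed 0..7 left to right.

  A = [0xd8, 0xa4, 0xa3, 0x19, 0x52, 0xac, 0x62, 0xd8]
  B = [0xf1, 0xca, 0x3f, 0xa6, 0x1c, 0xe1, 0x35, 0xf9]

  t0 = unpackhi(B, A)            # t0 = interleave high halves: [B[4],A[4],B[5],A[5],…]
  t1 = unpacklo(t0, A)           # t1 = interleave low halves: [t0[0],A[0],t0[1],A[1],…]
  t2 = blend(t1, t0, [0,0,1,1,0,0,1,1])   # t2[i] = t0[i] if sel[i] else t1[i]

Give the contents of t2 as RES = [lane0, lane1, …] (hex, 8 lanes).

RES = [ 0x1c  0xd8  0xe1  0xac  0xe1  0xa3  0xf9  0xd8 ]

t0 = [0x1c, 0x52, 0xe1, 0xac, 0x35, 0x62, 0xf9, 0xd8]
t1 = [0x1c, 0xd8, 0x52, 0xa4, 0xe1, 0xa3, 0xac, 0x19]
t2 = [0x1c, 0xd8, 0xe1, 0xac, 0xe1, 0xa3, 0xf9, 0xd8]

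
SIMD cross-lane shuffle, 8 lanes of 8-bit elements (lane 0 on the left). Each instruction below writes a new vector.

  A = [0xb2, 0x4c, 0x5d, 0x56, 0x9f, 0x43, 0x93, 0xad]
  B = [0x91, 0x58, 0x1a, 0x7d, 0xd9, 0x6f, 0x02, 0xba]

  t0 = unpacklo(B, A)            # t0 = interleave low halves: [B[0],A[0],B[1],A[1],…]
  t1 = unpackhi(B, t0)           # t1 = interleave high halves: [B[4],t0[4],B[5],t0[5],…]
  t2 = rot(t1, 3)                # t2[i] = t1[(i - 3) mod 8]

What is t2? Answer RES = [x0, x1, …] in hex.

→ t0 |91|b2|58|4c|1a|5d|7d|56|
→ t1 |d9|1a|6f|5d|02|7d|ba|56|
→ t2 |7d|ba|56|d9|1a|6f|5d|02|

RES = [0x7d, 0xba, 0x56, 0xd9, 0x1a, 0x6f, 0x5d, 0x02]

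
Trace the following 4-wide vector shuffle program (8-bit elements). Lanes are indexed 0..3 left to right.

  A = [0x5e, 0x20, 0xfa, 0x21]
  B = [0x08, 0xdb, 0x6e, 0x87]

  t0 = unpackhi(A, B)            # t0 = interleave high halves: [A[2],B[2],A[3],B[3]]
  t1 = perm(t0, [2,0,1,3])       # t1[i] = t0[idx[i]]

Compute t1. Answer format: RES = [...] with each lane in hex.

RES = [ 0x21  0xfa  0x6e  0x87 ]

t0 = [0xfa, 0x6e, 0x21, 0x87]
t1 = [0x21, 0xfa, 0x6e, 0x87]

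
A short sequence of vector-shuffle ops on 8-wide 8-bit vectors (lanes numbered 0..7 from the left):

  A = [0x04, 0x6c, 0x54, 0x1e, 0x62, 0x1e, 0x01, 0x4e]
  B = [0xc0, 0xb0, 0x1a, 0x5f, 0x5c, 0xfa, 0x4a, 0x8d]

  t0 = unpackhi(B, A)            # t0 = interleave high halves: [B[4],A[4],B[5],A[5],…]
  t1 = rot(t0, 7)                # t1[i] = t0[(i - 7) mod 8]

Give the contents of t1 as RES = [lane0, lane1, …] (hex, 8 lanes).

  t0: 5c 62 fa 1e 4a 01 8d 4e
  t1: 62 fa 1e 4a 01 8d 4e 5c

RES = [0x62, 0xfa, 0x1e, 0x4a, 0x01, 0x8d, 0x4e, 0x5c]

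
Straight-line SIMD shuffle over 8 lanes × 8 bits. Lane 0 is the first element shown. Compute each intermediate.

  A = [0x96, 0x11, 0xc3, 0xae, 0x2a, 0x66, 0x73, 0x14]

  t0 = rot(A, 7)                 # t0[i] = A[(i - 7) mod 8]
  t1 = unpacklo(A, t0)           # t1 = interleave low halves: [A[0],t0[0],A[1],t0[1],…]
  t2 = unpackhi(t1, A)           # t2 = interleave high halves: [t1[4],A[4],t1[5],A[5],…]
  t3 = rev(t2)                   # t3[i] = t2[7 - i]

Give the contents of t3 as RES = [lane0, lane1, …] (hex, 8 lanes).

→ t0 |11|c3|ae|2a|66|73|14|96|
→ t1 |96|11|11|c3|c3|ae|ae|2a|
→ t2 |c3|2a|ae|66|ae|73|2a|14|
→ t3 |14|2a|73|ae|66|ae|2a|c3|

RES = [ 0x14  0x2a  0x73  0xae  0x66  0xae  0x2a  0xc3 ]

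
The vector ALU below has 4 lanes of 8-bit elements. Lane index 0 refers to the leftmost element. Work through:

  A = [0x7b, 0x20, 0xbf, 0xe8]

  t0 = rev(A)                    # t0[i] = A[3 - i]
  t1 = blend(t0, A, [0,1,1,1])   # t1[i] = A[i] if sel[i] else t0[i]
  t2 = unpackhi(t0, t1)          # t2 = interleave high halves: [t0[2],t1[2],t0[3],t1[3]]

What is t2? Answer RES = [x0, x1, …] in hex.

RES = [0x20, 0xbf, 0x7b, 0xe8]

t0 = [0xe8, 0xbf, 0x20, 0x7b]
t1 = [0xe8, 0x20, 0xbf, 0xe8]
t2 = [0x20, 0xbf, 0x7b, 0xe8]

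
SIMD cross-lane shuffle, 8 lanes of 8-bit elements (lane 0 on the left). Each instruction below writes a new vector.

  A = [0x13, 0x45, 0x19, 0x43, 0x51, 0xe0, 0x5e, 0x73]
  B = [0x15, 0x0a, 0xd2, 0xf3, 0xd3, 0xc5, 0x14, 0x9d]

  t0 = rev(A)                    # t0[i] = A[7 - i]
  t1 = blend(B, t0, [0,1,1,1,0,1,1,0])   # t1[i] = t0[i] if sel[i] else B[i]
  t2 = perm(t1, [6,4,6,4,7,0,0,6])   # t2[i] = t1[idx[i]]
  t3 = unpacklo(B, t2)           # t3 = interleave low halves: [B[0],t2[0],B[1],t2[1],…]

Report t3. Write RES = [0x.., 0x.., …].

RES = [0x15, 0x45, 0x0a, 0xd3, 0xd2, 0x45, 0xf3, 0xd3]

t0 = [0x73, 0x5e, 0xe0, 0x51, 0x43, 0x19, 0x45, 0x13]
t1 = [0x15, 0x5e, 0xe0, 0x51, 0xd3, 0x19, 0x45, 0x9d]
t2 = [0x45, 0xd3, 0x45, 0xd3, 0x9d, 0x15, 0x15, 0x45]
t3 = [0x15, 0x45, 0x0a, 0xd3, 0xd2, 0x45, 0xf3, 0xd3]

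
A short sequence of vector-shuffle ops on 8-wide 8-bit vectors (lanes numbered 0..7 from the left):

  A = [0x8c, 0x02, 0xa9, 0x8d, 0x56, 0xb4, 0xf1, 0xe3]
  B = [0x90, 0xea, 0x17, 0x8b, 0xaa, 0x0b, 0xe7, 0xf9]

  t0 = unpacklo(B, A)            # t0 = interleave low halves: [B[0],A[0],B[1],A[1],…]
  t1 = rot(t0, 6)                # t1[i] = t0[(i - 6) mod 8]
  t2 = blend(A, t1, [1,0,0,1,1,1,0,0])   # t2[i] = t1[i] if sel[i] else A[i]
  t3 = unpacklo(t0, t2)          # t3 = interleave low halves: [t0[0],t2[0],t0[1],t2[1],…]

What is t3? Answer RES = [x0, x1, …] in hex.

  t0: 90 8c ea 02 17 a9 8b 8d
  t1: ea 02 17 a9 8b 8d 90 8c
  t2: ea 02 a9 a9 8b 8d f1 e3
  t3: 90 ea 8c 02 ea a9 02 a9

RES = [ 0x90  0xea  0x8c  0x02  0xea  0xa9  0x02  0xa9 ]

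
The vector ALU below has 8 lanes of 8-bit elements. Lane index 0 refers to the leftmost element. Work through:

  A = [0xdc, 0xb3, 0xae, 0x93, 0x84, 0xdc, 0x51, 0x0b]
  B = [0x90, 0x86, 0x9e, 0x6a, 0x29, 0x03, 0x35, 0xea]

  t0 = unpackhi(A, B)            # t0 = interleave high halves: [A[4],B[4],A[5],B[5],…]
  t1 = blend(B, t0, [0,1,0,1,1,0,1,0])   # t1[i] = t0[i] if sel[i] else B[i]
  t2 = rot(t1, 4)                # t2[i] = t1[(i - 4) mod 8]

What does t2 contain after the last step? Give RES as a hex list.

RES = [0x51, 0x03, 0x0b, 0xea, 0x90, 0x29, 0x9e, 0x03]

t0 = [0x84, 0x29, 0xdc, 0x03, 0x51, 0x35, 0x0b, 0xea]
t1 = [0x90, 0x29, 0x9e, 0x03, 0x51, 0x03, 0x0b, 0xea]
t2 = [0x51, 0x03, 0x0b, 0xea, 0x90, 0x29, 0x9e, 0x03]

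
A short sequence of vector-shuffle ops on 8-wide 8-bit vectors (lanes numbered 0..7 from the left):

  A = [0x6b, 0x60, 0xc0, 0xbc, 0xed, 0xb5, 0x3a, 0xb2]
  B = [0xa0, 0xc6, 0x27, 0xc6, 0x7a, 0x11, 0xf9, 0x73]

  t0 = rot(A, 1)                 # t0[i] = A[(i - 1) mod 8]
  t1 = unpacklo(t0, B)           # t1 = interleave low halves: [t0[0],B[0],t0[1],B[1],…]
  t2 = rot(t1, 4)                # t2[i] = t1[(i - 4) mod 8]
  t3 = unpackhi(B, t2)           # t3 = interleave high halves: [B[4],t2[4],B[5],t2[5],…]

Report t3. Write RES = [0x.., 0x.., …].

RES = [ 0x7a  0xb2  0x11  0xa0  0xf9  0x6b  0x73  0xc6 ]

t0 = [0xb2, 0x6b, 0x60, 0xc0, 0xbc, 0xed, 0xb5, 0x3a]
t1 = [0xb2, 0xa0, 0x6b, 0xc6, 0x60, 0x27, 0xc0, 0xc6]
t2 = [0x60, 0x27, 0xc0, 0xc6, 0xb2, 0xa0, 0x6b, 0xc6]
t3 = [0x7a, 0xb2, 0x11, 0xa0, 0xf9, 0x6b, 0x73, 0xc6]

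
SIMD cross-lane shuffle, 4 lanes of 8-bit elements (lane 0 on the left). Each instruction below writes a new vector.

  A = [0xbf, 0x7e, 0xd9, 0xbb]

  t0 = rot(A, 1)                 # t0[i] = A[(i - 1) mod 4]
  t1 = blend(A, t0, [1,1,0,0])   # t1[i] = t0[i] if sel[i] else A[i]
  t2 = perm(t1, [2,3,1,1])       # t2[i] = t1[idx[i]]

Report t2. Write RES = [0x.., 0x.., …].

→ t0 |bb|bf|7e|d9|
→ t1 |bb|bf|d9|bb|
→ t2 |d9|bb|bf|bf|

RES = [0xd9, 0xbb, 0xbf, 0xbf]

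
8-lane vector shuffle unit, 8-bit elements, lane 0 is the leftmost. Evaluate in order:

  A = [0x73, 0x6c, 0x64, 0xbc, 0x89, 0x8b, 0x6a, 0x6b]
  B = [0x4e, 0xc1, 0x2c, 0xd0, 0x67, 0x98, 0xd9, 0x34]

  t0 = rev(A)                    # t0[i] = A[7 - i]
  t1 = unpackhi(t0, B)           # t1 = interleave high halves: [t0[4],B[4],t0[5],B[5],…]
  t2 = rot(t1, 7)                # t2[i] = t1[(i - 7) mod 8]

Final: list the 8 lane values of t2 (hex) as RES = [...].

t0 = [0x6b, 0x6a, 0x8b, 0x89, 0xbc, 0x64, 0x6c, 0x73]
t1 = [0xbc, 0x67, 0x64, 0x98, 0x6c, 0xd9, 0x73, 0x34]
t2 = [0x67, 0x64, 0x98, 0x6c, 0xd9, 0x73, 0x34, 0xbc]

RES = [ 0x67  0x64  0x98  0x6c  0xd9  0x73  0x34  0xbc ]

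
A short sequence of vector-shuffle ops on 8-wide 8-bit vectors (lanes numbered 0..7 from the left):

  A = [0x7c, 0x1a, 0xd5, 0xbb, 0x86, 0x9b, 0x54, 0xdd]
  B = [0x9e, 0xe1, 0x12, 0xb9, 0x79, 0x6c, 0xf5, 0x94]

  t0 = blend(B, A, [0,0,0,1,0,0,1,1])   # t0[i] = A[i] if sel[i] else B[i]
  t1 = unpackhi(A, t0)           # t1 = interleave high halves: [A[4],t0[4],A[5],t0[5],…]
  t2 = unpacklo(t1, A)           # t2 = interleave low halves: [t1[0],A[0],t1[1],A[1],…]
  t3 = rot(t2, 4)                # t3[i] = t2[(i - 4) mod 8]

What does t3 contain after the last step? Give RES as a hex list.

RES = [0x9b, 0xd5, 0x6c, 0xbb, 0x86, 0x7c, 0x79, 0x1a]

→ t0 |9e|e1|12|bb|79|6c|54|dd|
→ t1 |86|79|9b|6c|54|54|dd|dd|
→ t2 |86|7c|79|1a|9b|d5|6c|bb|
→ t3 |9b|d5|6c|bb|86|7c|79|1a|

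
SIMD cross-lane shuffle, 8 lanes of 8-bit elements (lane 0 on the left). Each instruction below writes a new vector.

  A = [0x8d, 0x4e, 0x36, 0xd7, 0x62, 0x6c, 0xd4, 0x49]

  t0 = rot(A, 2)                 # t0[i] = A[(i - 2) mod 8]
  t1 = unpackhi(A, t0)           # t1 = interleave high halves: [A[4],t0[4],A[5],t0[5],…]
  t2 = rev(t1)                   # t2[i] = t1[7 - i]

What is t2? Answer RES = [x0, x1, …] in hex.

RES = [ 0x6c  0x49  0x62  0xd4  0xd7  0x6c  0x36  0x62 ]

→ t0 |d4|49|8d|4e|36|d7|62|6c|
→ t1 |62|36|6c|d7|d4|62|49|6c|
→ t2 |6c|49|62|d4|d7|6c|36|62|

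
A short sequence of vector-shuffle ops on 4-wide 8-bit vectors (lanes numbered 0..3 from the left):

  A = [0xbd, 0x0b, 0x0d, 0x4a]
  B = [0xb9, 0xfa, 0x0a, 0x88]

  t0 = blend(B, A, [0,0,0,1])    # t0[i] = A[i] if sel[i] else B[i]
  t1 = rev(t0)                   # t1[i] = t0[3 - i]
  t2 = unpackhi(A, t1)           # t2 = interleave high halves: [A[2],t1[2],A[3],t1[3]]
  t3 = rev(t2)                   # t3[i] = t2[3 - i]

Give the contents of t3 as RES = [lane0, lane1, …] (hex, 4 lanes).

RES = [ 0xb9  0x4a  0xfa  0x0d ]

  t0: b9 fa 0a 4a
  t1: 4a 0a fa b9
  t2: 0d fa 4a b9
  t3: b9 4a fa 0d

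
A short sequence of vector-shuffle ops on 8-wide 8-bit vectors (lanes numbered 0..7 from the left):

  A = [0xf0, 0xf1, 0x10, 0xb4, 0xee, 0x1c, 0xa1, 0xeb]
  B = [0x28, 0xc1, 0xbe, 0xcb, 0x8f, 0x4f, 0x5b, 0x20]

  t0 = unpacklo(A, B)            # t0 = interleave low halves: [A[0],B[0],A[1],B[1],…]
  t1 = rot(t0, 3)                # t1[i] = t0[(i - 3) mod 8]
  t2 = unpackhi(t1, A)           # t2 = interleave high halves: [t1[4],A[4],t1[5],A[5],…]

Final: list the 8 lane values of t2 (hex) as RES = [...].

RES = [ 0x28  0xee  0xf1  0x1c  0xc1  0xa1  0x10  0xeb ]

  t0: f0 28 f1 c1 10 be b4 cb
  t1: be b4 cb f0 28 f1 c1 10
  t2: 28 ee f1 1c c1 a1 10 eb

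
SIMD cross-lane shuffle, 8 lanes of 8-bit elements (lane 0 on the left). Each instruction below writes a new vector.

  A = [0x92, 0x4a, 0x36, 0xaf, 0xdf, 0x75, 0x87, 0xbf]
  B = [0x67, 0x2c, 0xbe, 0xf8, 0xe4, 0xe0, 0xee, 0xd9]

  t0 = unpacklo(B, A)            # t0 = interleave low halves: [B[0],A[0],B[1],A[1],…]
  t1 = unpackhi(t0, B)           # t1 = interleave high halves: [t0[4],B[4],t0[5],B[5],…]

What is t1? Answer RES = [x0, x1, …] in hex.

RES = [ 0xbe  0xe4  0x36  0xe0  0xf8  0xee  0xaf  0xd9 ]

t0 = [0x67, 0x92, 0x2c, 0x4a, 0xbe, 0x36, 0xf8, 0xaf]
t1 = [0xbe, 0xe4, 0x36, 0xe0, 0xf8, 0xee, 0xaf, 0xd9]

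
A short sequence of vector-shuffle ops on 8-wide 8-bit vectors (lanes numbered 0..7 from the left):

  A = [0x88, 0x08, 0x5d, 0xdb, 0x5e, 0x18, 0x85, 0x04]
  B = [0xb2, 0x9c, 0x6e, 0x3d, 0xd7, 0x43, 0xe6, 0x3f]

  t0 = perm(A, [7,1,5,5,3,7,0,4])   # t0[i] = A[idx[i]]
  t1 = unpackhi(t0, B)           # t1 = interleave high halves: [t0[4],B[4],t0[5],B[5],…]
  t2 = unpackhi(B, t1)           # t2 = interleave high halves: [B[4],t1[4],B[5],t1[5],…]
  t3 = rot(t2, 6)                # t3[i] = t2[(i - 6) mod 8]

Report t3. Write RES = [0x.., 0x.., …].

RES = [0x43, 0xe6, 0xe6, 0x5e, 0x3f, 0x3f, 0xd7, 0x88]

→ t0 |04|08|18|18|db|04|88|5e|
→ t1 |db|d7|04|43|88|e6|5e|3f|
→ t2 |d7|88|43|e6|e6|5e|3f|3f|
→ t3 |43|e6|e6|5e|3f|3f|d7|88|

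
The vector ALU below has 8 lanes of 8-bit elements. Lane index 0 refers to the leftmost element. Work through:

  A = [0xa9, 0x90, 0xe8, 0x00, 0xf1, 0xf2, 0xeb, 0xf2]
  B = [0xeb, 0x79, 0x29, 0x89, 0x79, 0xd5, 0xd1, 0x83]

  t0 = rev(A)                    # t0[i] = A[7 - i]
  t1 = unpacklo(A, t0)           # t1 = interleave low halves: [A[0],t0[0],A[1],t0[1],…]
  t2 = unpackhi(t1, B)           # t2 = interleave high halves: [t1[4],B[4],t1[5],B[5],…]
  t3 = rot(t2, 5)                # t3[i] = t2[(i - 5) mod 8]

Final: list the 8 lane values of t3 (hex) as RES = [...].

  t0: f2 eb f2 f1 00 e8 90 a9
  t1: a9 f2 90 eb e8 f2 00 f1
  t2: e8 79 f2 d5 00 d1 f1 83
  t3: d5 00 d1 f1 83 e8 79 f2

RES = [ 0xd5  0x00  0xd1  0xf1  0x83  0xe8  0x79  0xf2 ]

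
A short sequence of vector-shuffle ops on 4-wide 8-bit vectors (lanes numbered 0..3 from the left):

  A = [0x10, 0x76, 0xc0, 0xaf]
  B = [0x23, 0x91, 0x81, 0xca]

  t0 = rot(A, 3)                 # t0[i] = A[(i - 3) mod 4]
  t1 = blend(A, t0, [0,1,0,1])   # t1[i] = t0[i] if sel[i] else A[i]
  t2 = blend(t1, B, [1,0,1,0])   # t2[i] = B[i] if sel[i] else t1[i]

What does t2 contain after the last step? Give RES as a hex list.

→ t0 |76|c0|af|10|
→ t1 |10|c0|c0|10|
→ t2 |23|c0|81|10|

RES = [ 0x23  0xc0  0x81  0x10 ]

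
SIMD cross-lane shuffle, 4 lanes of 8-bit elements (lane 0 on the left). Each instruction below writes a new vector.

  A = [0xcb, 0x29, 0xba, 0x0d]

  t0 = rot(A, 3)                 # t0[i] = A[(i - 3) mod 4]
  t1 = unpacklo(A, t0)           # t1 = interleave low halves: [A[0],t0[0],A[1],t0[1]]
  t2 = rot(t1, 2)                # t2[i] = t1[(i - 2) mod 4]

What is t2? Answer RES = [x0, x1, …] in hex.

RES = [ 0x29  0xba  0xcb  0x29 ]

→ t0 |29|ba|0d|cb|
→ t1 |cb|29|29|ba|
→ t2 |29|ba|cb|29|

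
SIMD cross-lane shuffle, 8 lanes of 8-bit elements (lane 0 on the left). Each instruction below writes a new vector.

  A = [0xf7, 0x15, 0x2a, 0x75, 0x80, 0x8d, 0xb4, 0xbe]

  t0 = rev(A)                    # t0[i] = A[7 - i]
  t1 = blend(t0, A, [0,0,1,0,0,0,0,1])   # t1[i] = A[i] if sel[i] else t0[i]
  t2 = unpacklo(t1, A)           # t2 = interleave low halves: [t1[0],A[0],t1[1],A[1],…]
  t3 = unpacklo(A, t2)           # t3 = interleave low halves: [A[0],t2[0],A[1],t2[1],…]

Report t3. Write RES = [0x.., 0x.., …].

t0 = [0xbe, 0xb4, 0x8d, 0x80, 0x75, 0x2a, 0x15, 0xf7]
t1 = [0xbe, 0xb4, 0x2a, 0x80, 0x75, 0x2a, 0x15, 0xbe]
t2 = [0xbe, 0xf7, 0xb4, 0x15, 0x2a, 0x2a, 0x80, 0x75]
t3 = [0xf7, 0xbe, 0x15, 0xf7, 0x2a, 0xb4, 0x75, 0x15]

RES = [ 0xf7  0xbe  0x15  0xf7  0x2a  0xb4  0x75  0x15 ]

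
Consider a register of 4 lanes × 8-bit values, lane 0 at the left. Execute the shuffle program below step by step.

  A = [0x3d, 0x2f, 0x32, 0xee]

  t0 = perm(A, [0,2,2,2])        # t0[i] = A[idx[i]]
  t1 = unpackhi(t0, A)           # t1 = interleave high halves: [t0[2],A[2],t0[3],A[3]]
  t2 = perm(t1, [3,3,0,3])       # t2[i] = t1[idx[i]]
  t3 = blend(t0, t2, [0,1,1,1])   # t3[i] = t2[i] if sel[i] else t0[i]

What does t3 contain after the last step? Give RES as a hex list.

RES = [0x3d, 0xee, 0x32, 0xee]

t0 = [0x3d, 0x32, 0x32, 0x32]
t1 = [0x32, 0x32, 0x32, 0xee]
t2 = [0xee, 0xee, 0x32, 0xee]
t3 = [0x3d, 0xee, 0x32, 0xee]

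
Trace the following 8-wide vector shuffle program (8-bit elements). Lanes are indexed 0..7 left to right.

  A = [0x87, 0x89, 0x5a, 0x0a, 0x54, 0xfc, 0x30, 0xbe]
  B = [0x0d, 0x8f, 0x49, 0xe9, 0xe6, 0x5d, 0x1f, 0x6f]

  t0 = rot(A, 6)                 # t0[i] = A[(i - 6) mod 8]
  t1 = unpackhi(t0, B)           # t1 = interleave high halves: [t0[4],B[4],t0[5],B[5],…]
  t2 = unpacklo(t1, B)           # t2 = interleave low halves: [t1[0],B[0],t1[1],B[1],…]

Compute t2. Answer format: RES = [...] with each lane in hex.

RES = [ 0x30  0x0d  0xe6  0x8f  0xbe  0x49  0x5d  0xe9 ]

→ t0 |5a|0a|54|fc|30|be|87|89|
→ t1 |30|e6|be|5d|87|1f|89|6f|
→ t2 |30|0d|e6|8f|be|49|5d|e9|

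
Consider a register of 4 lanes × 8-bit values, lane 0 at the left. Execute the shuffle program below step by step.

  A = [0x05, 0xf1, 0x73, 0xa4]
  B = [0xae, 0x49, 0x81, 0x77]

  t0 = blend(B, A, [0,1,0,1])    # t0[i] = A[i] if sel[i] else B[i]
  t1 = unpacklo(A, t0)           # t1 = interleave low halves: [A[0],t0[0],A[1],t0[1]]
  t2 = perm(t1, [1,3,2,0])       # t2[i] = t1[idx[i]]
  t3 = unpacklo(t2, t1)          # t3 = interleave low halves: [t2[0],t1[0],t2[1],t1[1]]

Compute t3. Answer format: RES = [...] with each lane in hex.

RES = [ 0xae  0x05  0xf1  0xae ]

  t0: ae f1 81 a4
  t1: 05 ae f1 f1
  t2: ae f1 f1 05
  t3: ae 05 f1 ae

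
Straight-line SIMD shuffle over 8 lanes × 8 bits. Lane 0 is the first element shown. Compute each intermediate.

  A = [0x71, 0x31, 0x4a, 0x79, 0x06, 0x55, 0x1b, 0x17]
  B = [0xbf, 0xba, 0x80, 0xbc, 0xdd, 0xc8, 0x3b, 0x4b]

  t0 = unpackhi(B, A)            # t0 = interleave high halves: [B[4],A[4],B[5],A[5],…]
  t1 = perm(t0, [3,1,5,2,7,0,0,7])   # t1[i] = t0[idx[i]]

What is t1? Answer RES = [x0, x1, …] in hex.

  t0: dd 06 c8 55 3b 1b 4b 17
  t1: 55 06 1b c8 17 dd dd 17

RES = [ 0x55  0x06  0x1b  0xc8  0x17  0xdd  0xdd  0x17 ]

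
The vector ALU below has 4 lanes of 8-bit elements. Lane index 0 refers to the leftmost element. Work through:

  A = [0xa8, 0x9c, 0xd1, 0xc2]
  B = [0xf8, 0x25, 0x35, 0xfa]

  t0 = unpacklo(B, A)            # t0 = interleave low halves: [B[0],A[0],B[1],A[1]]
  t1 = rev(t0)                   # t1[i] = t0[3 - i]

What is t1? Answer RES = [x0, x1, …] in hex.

→ t0 |f8|a8|25|9c|
→ t1 |9c|25|a8|f8|

RES = [0x9c, 0x25, 0xa8, 0xf8]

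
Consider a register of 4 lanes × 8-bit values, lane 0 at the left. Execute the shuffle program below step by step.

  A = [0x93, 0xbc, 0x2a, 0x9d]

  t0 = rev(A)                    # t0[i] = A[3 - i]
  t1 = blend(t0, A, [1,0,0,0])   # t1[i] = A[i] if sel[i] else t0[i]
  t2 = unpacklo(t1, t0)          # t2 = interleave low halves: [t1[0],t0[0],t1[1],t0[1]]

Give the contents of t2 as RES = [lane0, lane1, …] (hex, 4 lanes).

  t0: 9d 2a bc 93
  t1: 93 2a bc 93
  t2: 93 9d 2a 2a

RES = [0x93, 0x9d, 0x2a, 0x2a]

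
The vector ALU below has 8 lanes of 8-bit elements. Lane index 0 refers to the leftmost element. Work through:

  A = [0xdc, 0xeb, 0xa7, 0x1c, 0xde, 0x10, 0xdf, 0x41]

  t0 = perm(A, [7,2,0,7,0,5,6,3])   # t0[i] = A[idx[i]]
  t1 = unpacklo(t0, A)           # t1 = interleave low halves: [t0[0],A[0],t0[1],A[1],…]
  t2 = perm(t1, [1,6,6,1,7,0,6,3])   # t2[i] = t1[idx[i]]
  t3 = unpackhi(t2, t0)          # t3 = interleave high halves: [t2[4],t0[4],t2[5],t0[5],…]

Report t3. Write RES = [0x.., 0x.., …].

t0 = [0x41, 0xa7, 0xdc, 0x41, 0xdc, 0x10, 0xdf, 0x1c]
t1 = [0x41, 0xdc, 0xa7, 0xeb, 0xdc, 0xa7, 0x41, 0x1c]
t2 = [0xdc, 0x41, 0x41, 0xdc, 0x1c, 0x41, 0x41, 0xeb]
t3 = [0x1c, 0xdc, 0x41, 0x10, 0x41, 0xdf, 0xeb, 0x1c]

RES = [ 0x1c  0xdc  0x41  0x10  0x41  0xdf  0xeb  0x1c ]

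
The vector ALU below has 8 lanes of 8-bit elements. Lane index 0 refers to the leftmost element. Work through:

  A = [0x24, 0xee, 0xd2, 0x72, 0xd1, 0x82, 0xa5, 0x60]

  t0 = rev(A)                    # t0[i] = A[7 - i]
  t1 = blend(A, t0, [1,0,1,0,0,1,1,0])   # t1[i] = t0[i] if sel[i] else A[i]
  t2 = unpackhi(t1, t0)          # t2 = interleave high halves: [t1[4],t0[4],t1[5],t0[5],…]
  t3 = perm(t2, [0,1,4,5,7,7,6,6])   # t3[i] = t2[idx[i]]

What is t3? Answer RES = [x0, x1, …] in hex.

RES = [0xd1, 0x72, 0xee, 0xee, 0x24, 0x24, 0x60, 0x60]

  t0: 60 a5 82 d1 72 d2 ee 24
  t1: 60 ee 82 72 d1 d2 ee 60
  t2: d1 72 d2 d2 ee ee 60 24
  t3: d1 72 ee ee 24 24 60 60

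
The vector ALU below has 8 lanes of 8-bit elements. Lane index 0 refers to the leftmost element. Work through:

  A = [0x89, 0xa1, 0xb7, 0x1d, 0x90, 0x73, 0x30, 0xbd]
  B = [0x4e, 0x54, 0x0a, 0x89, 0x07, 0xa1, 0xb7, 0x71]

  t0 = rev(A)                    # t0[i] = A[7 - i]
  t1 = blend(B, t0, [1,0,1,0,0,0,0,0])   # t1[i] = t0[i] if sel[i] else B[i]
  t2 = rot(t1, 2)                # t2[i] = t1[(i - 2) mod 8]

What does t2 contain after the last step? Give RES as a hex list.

RES = [0xb7, 0x71, 0xbd, 0x54, 0x73, 0x89, 0x07, 0xa1]

→ t0 |bd|30|73|90|1d|b7|a1|89|
→ t1 |bd|54|73|89|07|a1|b7|71|
→ t2 |b7|71|bd|54|73|89|07|a1|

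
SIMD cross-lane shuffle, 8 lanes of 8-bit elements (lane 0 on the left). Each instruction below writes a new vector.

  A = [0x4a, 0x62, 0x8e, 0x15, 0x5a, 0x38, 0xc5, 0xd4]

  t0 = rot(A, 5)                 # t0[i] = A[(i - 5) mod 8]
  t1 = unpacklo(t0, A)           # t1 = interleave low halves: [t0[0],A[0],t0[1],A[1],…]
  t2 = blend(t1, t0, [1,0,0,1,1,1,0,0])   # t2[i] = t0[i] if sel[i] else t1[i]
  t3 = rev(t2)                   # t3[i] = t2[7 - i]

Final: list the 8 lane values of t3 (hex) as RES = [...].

t0 = [0x15, 0x5a, 0x38, 0xc5, 0xd4, 0x4a, 0x62, 0x8e]
t1 = [0x15, 0x4a, 0x5a, 0x62, 0x38, 0x8e, 0xc5, 0x15]
t2 = [0x15, 0x4a, 0x5a, 0xc5, 0xd4, 0x4a, 0xc5, 0x15]
t3 = [0x15, 0xc5, 0x4a, 0xd4, 0xc5, 0x5a, 0x4a, 0x15]

RES = [0x15, 0xc5, 0x4a, 0xd4, 0xc5, 0x5a, 0x4a, 0x15]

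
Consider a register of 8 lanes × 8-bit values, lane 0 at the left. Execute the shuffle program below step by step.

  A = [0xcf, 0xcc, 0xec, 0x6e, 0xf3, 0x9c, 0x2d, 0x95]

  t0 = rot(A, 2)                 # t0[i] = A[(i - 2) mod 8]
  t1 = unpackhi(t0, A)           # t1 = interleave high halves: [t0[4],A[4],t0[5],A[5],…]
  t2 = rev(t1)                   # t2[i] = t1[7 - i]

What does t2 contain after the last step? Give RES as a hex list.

RES = [0x95, 0x9c, 0x2d, 0xf3, 0x9c, 0x6e, 0xf3, 0xec]

→ t0 |2d|95|cf|cc|ec|6e|f3|9c|
→ t1 |ec|f3|6e|9c|f3|2d|9c|95|
→ t2 |95|9c|2d|f3|9c|6e|f3|ec|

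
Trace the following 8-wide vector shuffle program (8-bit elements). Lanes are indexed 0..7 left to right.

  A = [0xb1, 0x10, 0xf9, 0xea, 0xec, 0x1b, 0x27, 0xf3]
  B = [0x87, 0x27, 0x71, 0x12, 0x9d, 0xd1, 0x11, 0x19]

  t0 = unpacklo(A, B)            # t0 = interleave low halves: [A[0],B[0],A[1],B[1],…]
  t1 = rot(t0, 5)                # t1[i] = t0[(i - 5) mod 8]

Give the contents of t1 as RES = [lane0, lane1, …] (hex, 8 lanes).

RES = [ 0x27  0xf9  0x71  0xea  0x12  0xb1  0x87  0x10 ]

  t0: b1 87 10 27 f9 71 ea 12
  t1: 27 f9 71 ea 12 b1 87 10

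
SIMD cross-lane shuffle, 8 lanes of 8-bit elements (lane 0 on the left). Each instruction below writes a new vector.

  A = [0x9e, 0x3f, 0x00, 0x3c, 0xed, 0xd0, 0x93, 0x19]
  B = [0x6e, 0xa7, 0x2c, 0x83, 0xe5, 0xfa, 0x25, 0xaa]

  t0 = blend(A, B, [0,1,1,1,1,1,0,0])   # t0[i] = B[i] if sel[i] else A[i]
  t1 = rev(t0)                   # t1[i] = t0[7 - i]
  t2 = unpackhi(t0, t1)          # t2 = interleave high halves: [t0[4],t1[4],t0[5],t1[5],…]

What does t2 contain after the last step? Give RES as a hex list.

RES = [ 0xe5  0x83  0xfa  0x2c  0x93  0xa7  0x19  0x9e ]

t0 = [0x9e, 0xa7, 0x2c, 0x83, 0xe5, 0xfa, 0x93, 0x19]
t1 = [0x19, 0x93, 0xfa, 0xe5, 0x83, 0x2c, 0xa7, 0x9e]
t2 = [0xe5, 0x83, 0xfa, 0x2c, 0x93, 0xa7, 0x19, 0x9e]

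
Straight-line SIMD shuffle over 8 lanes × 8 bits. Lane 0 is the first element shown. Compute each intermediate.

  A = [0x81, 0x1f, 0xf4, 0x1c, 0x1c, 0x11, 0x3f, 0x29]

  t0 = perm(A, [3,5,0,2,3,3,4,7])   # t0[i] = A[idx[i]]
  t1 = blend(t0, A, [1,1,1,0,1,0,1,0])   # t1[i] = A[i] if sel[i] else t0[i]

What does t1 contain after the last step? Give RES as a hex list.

  t0: 1c 11 81 f4 1c 1c 1c 29
  t1: 81 1f f4 f4 1c 1c 3f 29

RES = [ 0x81  0x1f  0xf4  0xf4  0x1c  0x1c  0x3f  0x29 ]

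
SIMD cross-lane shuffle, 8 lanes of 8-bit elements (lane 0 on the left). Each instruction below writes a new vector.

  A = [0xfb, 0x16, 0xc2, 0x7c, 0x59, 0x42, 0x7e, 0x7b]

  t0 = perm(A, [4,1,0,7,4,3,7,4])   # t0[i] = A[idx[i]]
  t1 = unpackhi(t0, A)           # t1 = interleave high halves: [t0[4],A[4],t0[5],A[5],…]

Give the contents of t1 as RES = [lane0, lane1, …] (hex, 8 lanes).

RES = [ 0x59  0x59  0x7c  0x42  0x7b  0x7e  0x59  0x7b ]

  t0: 59 16 fb 7b 59 7c 7b 59
  t1: 59 59 7c 42 7b 7e 59 7b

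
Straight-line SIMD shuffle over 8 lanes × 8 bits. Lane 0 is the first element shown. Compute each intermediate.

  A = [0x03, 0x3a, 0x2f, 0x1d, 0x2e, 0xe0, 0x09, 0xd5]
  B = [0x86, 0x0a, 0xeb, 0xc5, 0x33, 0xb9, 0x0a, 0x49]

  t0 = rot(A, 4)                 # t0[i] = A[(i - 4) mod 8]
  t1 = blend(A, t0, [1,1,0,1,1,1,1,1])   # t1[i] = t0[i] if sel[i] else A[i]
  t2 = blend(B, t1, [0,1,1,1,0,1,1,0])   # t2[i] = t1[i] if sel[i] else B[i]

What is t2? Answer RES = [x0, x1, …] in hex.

t0 = [0x2e, 0xe0, 0x09, 0xd5, 0x03, 0x3a, 0x2f, 0x1d]
t1 = [0x2e, 0xe0, 0x2f, 0xd5, 0x03, 0x3a, 0x2f, 0x1d]
t2 = [0x86, 0xe0, 0x2f, 0xd5, 0x33, 0x3a, 0x2f, 0x49]

RES = [ 0x86  0xe0  0x2f  0xd5  0x33  0x3a  0x2f  0x49 ]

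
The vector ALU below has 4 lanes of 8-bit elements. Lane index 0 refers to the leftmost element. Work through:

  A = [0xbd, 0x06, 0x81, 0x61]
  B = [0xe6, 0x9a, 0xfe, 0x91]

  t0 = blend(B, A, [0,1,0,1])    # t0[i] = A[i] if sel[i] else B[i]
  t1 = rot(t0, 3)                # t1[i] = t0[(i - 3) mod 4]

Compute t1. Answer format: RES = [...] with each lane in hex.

→ t0 |e6|06|fe|61|
→ t1 |06|fe|61|e6|

RES = [ 0x06  0xfe  0x61  0xe6 ]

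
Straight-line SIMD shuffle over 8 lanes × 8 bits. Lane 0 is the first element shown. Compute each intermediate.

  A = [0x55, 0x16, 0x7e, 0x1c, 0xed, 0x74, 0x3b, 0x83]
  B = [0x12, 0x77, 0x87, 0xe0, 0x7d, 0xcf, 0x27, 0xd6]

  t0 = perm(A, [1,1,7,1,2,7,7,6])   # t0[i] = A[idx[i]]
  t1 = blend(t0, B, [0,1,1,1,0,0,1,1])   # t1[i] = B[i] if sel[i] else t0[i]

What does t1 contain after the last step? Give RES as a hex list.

RES = [0x16, 0x77, 0x87, 0xe0, 0x7e, 0x83, 0x27, 0xd6]

→ t0 |16|16|83|16|7e|83|83|3b|
→ t1 |16|77|87|e0|7e|83|27|d6|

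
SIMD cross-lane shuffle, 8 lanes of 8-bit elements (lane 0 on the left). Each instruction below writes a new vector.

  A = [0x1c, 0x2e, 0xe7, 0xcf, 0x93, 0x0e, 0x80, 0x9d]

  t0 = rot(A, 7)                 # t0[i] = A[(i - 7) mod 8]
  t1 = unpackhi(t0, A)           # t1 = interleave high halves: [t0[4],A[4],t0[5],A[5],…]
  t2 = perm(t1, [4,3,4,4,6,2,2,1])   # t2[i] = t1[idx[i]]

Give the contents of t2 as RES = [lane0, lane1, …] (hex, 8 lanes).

RES = [ 0x9d  0x0e  0x9d  0x9d  0x1c  0x80  0x80  0x93 ]

t0 = [0x2e, 0xe7, 0xcf, 0x93, 0x0e, 0x80, 0x9d, 0x1c]
t1 = [0x0e, 0x93, 0x80, 0x0e, 0x9d, 0x80, 0x1c, 0x9d]
t2 = [0x9d, 0x0e, 0x9d, 0x9d, 0x1c, 0x80, 0x80, 0x93]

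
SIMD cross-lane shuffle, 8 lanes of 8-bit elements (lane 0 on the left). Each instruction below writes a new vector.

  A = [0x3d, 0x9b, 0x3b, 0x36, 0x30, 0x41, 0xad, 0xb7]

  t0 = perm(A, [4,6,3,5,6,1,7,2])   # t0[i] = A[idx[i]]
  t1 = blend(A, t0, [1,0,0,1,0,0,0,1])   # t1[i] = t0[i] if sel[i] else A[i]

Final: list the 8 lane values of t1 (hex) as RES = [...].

RES = [ 0x30  0x9b  0x3b  0x41  0x30  0x41  0xad  0x3b ]

→ t0 |30|ad|36|41|ad|9b|b7|3b|
→ t1 |30|9b|3b|41|30|41|ad|3b|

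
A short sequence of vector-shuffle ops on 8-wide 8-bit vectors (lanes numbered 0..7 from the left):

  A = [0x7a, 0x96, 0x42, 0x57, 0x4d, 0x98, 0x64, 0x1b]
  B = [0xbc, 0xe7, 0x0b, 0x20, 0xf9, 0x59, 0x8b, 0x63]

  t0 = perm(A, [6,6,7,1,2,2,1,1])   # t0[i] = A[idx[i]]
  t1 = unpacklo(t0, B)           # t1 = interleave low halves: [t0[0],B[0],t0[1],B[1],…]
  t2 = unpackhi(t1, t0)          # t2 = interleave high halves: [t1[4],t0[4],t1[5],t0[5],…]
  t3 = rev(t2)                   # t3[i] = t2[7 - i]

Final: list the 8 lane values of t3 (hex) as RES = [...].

  t0: 64 64 1b 96 42 42 96 96
  t1: 64 bc 64 e7 1b 0b 96 20
  t2: 1b 42 0b 42 96 96 20 96
  t3: 96 20 96 96 42 0b 42 1b

RES = [0x96, 0x20, 0x96, 0x96, 0x42, 0x0b, 0x42, 0x1b]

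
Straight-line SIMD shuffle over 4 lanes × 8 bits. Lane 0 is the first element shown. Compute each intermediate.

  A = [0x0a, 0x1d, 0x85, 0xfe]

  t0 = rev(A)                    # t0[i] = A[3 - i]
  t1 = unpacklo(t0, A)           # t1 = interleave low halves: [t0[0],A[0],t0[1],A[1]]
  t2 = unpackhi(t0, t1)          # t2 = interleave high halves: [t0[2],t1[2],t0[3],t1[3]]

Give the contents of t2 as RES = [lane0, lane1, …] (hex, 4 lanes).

t0 = [0xfe, 0x85, 0x1d, 0x0a]
t1 = [0xfe, 0x0a, 0x85, 0x1d]
t2 = [0x1d, 0x85, 0x0a, 0x1d]

RES = [0x1d, 0x85, 0x0a, 0x1d]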